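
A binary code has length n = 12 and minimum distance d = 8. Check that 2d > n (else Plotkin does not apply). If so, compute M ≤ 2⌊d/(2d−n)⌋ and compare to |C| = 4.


Plotkin bound M ≤ 4; given |C| = 4 ≤ bound (satisfied).

Check applicability: 2d = 16, n = 12.
2d − n = 4 > 0, so Plotkin applies.
Compute d/(2d−n) = 8/4 ≈ 2.0000.
⌊d/(2d−n)⌋ = 2.
Plotkin bound: M ≤ 2·2 = 4.
Given |C| = 4, check: satisfied.
This |C| is at the Plotkin bound.


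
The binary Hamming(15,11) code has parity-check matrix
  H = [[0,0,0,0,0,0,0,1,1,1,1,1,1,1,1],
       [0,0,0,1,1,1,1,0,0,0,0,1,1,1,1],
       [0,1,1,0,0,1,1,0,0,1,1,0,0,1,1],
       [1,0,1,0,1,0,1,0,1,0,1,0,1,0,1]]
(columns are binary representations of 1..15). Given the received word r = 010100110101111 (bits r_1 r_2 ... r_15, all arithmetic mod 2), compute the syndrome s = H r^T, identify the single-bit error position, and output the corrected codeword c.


s = (0, 0, 1, 1)^T, error position = 3, corrected codeword c = 011100110101111

Compute s = H r^T mod 2 one row at a time:
  s_1 = 1 + 0 + 1 + 0 + 1 + 1 + 1 + 1 = 6 ≡ 0 (mod 2).
  s_2 = 1 + 0 + 0 + 1 + 1 + 1 + 1 + 1 = 6 ≡ 0 (mod 2).
  s_3 = 1 + 0 + 0 + 1 + 1 + 0 + 1 + 1 = 5 ≡ 1 (mod 2).
  s_4 = 0 + 0 + 0 + 1 + 0 + 0 + 1 + 1 = 3 ≡ 1 (mod 2).
s = (0, 0, 1, 1)^T — this equals column 3 of H (binary 0011), so error is at position 3.
Correct: flip bit 3 of r = 010100110101111 to get c = 011100110101111.


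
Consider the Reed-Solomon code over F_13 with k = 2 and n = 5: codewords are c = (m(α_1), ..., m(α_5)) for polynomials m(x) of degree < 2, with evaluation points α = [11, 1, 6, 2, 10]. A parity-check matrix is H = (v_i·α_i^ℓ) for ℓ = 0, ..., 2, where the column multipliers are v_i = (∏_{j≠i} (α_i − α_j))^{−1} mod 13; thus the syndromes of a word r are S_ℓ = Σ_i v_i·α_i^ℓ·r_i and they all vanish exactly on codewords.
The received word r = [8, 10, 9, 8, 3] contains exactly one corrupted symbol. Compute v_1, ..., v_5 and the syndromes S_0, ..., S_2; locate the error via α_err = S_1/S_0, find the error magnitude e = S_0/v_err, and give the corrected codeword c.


S = (10, 7, 1), error at position 4, error magnitude e = 6, c = [8, 10, 9, 2, 3].

Step 1: column multipliers v_i = (∏_{j≠i}(α_i − α_j))^{−1} mod 13.
  i = 1 (α = 11): (11−1)(11−6)(11−2)(11−10) = 10·5·9·1 = 450 ≡ 8, so v_1 = 8^{−1} = 5 (mod 13).
  i = 2 (α = 1): (1−11)(1−6)(1−2)(1−10) = (−10)·(−5)·(−1)·(−9) = 450 ≡ 8, so v_2 = 8^{−1} = 5 (mod 13).
  i = 3 (α = 6): (6−11)(6−1)(6−2)(6−10) = (−5)·5·4·(−4) = 400 ≡ 10, so v_3 = 10^{−1} = 4 (mod 13).
  i = 4 (α = 2): (2−11)(2−1)(2−6)(2−10) = (−9)·1·(−4)·(−8) = −288 ≡ 11, so v_4 = 11^{−1} = 6 (mod 13).
  i = 5 (α = 10): (10−11)(10−1)(10−6)(10−2) = (−1)·9·4·8 = −288 ≡ 11, so v_5 = 11^{−1} = 6 (mod 13).
  v = [5, 5, 4, 6, 6].
Step 2: syndromes of r = [8, 10, 9, 8, 3] (all sums mod 13).
  S_0 = Σ v_i r_i = 5·8 + 5·10 + 4·9 + 6·8 + 6·3 = 192 ≡ 10.
  S_1 = Σ v_i α_i r_i = 5·11·8 + 5·1·10 + 4·6·9 + 6·2·8 + 6·10·3 = 982 ≡ 7.
  α_i^2 mod 13 = [4, 1, 10, 4, 9].
  S_2 = Σ v_i α_i^2 r_i = 5·4·8 + 5·1·10 + 4·10·9 + 6·4·8 + 6·9·3 = 924 ≡ 1.
  S = (10, 7, 1) ≠ 0, so r is not a codeword (an error is present).
Step 3: locate the error. For a single error e at position i, S_ℓ = v_i·e·α_i^ℓ, so α_err = S_1/S_0.
  S_0^{−1} = 10^{−1} = 4 (mod 13), so α_err = 7·4 = 28 ≡ 2 = α_4. Error position i = 4.
  Consistency check: S_2/S_1 = 1·2 = 2 ≡ 2 = α_err ✓ (single-error assumption holds).
Step 4: error magnitude e = S_0/v_4 = S_0·∏_{j≠4}(α_4 − α_j) = 10·11 = 110 ≡ 6 (mod 13).
Step 5: correct position 4: c_4 = r_4 − e = 8 − 6 ≡ 2 (mod 13). Hence c = [8, 10, 9, 2, 3].
  Check: interpolating c through the α_i gives m(x) = 5 + 5·x (degree < 2) with m(α_i) = c_i for every i, so c is indeed a codeword.


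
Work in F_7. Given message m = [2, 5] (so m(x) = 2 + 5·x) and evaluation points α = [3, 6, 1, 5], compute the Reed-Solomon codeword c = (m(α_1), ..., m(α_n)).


c = [3, 4, 0, 6]

Message polynomial: m(x) = 2 + 5·x (mod 7).
For each evaluation point α_i, compute m(α_i) mod 7:
  α_1 = 3: Horner steps 5 → 3, so m(3) = 3.
  α_2 = 6: Horner steps 5 → 4, so m(6) = 4.
  α_3 = 1: Horner steps 5 → 0, so m(1) = 0.
  α_4 = 5: Horner steps 5 → 6, so m(5) = 6.
Codeword c = [3, 4, 0, 6] ∈ F_7^4.


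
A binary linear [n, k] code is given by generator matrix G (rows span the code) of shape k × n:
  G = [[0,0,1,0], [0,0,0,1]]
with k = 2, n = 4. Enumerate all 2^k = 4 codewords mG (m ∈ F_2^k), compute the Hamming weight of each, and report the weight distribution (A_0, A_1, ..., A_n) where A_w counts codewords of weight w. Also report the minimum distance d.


Weight distribution: A_0 = 1, A_1 = 2, A_2 = 1. Minimum distance d = 1.

Enumerate all 2^2 = 4 messages m ∈ F_2^2.
For each, compute codeword c = mG in F_2^4, then tally its weight.
  m = 00 → c = 0000, weight = 0.
  m = 10 → c = 0010, weight = 1.
  m = 01 → c = 0001, weight = 1.
  m = 11 → c = 0011, weight = 2.
Tally weights:
  weight 0: 1 codewords.
  weight 1: 2 codewords.
  weight 2: 1 codewords.
Minimum distance d = smallest w > 0 with A_w > 0 = 1.
Sanity: Σ A_w = 4 = 2^2 = 4 ✓.


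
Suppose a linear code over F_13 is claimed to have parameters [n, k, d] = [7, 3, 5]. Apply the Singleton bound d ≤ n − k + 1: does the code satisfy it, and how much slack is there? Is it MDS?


Singleton RHS = n − k + 1 = 5, slack = 0, bound satisfied, MDS.

Singleton bound: d ≤ n − k + 1.
Here n = 7, k = 3, so n − k + 1 = 5.
Given d = 5, check d ≤ 5: YES.
Slack = (n − k + 1) − d = 0.
The code is MDS (slack = 0).
Description: the claimed parameters are [7, 3, 5]_13; such a code would be MDS (meets Singleton bound).


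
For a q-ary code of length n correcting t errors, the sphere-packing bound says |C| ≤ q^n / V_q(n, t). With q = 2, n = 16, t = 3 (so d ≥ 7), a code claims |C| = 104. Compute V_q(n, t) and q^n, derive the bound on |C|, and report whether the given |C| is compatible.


V_q(n, t) = 697, q^n = 65536, Hamming bound = 94, |C| = 104 > bound (violated).

Step 1: Compute V_q(n, t) = Σ_{j=0}^3 C(n, j) (q−1)^j.
  j = 0: C(16,0)·(1)^0 = 1·1 = 1.
  j = 1: C(16,1)·(1)^1 = 16·1 = 16.
  j = 2: C(16,2)·(1)^2 = 120·1 = 120.
  j = 3: C(16,3)·(1)^3 = 560·1 = 560.
  V_q(n, t) = 1 + 16 + 120 + 560 = 697.
Step 2: q^n = 2^16 = 65536.
Step 3: Hamming bound ⌊q^n / V_q(n,t)⌋ = ⌊65536/697⌋ = 94.
Step 4: Compare |C| = 104 to 94: violated.
The claimed |C| lies above the Hamming bound, so no 2-ary code of length 16 with d ≥ 7 can have 104 codewords.


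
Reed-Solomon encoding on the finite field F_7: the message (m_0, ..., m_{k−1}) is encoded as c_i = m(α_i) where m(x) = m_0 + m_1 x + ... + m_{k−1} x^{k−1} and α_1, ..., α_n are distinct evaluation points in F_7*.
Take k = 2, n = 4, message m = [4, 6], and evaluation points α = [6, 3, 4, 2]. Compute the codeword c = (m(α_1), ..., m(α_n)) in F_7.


c = [5, 1, 0, 2]

Message polynomial: m(x) = 4 + 6·x (mod 7).
For each evaluation point α_i, compute m(α_i) mod 7:
  α_1 = 6: Horner steps 6 → 5, so m(6) = 5.
  α_2 = 3: Horner steps 6 → 1, so m(3) = 1.
  α_3 = 4: Horner steps 6 → 0, so m(4) = 0.
  α_4 = 2: Horner steps 6 → 2, so m(2) = 2.
Codeword c = [5, 1, 0, 2] ∈ F_7^4.


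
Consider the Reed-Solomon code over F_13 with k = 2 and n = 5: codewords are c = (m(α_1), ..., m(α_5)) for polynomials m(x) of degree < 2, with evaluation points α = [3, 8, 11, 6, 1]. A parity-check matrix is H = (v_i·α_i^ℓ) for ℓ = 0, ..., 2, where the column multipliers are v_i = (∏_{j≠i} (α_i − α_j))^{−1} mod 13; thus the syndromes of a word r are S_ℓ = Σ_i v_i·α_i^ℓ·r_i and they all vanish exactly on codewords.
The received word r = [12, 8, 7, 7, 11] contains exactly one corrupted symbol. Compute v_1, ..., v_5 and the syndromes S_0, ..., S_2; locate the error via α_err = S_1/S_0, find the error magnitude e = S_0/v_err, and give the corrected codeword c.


S = (1, 11, 4), error at position 3, error magnitude e = 4, c = [12, 8, 3, 7, 11].

Step 1: column multipliers v_i = (∏_{j≠i}(α_i − α_j))^{−1} mod 13.
  i = 1 (α = 3): (3−8)(3−11)(3−6)(3−1) = (−5)·(−8)·(−3)·2 = −240 ≡ 7, so v_1 = 7^{−1} = 2 (mod 13).
  i = 2 (α = 8): (8−3)(8−11)(8−6)(8−1) = 5·(−3)·2·7 = −210 ≡ 11, so v_2 = 11^{−1} = 6 (mod 13).
  i = 3 (α = 11): (11−3)(11−8)(11−6)(11−1) = 8·3·5·10 = 1200 ≡ 4, so v_3 = 4^{−1} = 10 (mod 13).
  i = 4 (α = 6): (6−3)(6−8)(6−11)(6−1) = 3·(−2)·(−5)·5 = 150 ≡ 7, so v_4 = 7^{−1} = 2 (mod 13).
  i = 5 (α = 1): (1−3)(1−8)(1−11)(1−6) = (−2)·(−7)·(−10)·(−5) = 700 ≡ 11, so v_5 = 11^{−1} = 6 (mod 13).
  v = [2, 6, 10, 2, 6].
Step 2: syndromes of r = [12, 8, 7, 7, 11] (all sums mod 13).
  S_0 = Σ v_i r_i = 2·12 + 6·8 + 10·7 + 2·7 + 6·11 = 222 ≡ 1.
  S_1 = Σ v_i α_i r_i = 2·3·12 + 6·8·8 + 10·11·7 + 2·6·7 + 6·1·11 = 1376 ≡ 11.
  α_i^2 mod 13 = [9, 12, 4, 10, 1].
  S_2 = Σ v_i α_i^2 r_i = 2·9·12 + 6·12·8 + 10·4·7 + 2·10·7 + 6·1·11 = 1278 ≡ 4.
  S = (1, 11, 4) ≠ 0, so r is not a codeword (an error is present).
Step 3: locate the error. For a single error e at position i, S_ℓ = v_i·e·α_i^ℓ, so α_err = S_1/S_0.
  S_0^{−1} = 1^{−1} = 1 (mod 13), so α_err = 11·1 = 11 ≡ 11 = α_3. Error position i = 3.
  Consistency check: S_2/S_1 = 4·6 = 24 ≡ 11 = α_err ✓ (single-error assumption holds).
Step 4: error magnitude e = S_0/v_3 = S_0·∏_{j≠3}(α_3 − α_j) = 1·4 = 4 ≡ 4 (mod 13).
Step 5: correct position 3: c_3 = r_3 − e = 7 − 4 ≡ 3 (mod 13). Hence c = [12, 8, 3, 7, 11].
  Check: interpolating c through the α_i gives m(x) = 4 + 7·x (degree < 2) with m(α_i) = c_i for every i, so c is indeed a codeword.


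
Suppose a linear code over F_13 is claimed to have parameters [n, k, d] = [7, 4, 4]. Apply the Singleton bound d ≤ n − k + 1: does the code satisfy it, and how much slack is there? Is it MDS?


Singleton RHS = n − k + 1 = 4, slack = 0, bound satisfied, MDS.

Singleton bound: d ≤ n − k + 1.
Here n = 7, k = 4, so n − k + 1 = 4.
Given d = 4, check d ≤ 4: YES.
Slack = (n − k + 1) − d = 0.
The code is MDS (slack = 0).
Description: the claimed parameters are [7, 4, 4]_13; such a code would be MDS (meets Singleton bound).


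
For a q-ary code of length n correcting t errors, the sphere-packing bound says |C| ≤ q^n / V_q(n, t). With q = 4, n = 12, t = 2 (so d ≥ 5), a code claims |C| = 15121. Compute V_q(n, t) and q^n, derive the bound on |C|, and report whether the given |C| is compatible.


V_q(n, t) = 631, q^n = 16777216, Hamming bound = 26588, |C| = 15121 ≤ bound (satisfied).

Step 1: Compute V_q(n, t) = Σ_{j=0}^2 C(n, j) (q−1)^j.
  j = 0: C(12,0)·(3)^0 = 1·1 = 1.
  j = 1: C(12,1)·(3)^1 = 12·3 = 36.
  j = 2: C(12,2)·(3)^2 = 66·9 = 594.
  V_q(n, t) = 1 + 36 + 594 = 631.
Step 2: q^n = 4^12 = 16777216.
Step 3: Hamming bound ⌊q^n / V_q(n,t)⌋ = ⌊16777216/631⌋ = 26588.
Step 4: Compare |C| = 15121 to 26588: satisfied.
The claimed |C| lies below the Hamming bound.


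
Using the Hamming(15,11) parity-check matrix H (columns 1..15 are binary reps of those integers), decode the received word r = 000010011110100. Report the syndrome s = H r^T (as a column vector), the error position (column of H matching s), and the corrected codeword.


s = (1, 0, 0, 0)^T, error position = 8, corrected codeword c = 000010001110100

Compute s = H r^T mod 2 one row at a time:
  s_1 = 1 + 1 + 1 + 1 + 0 + 1 + 0 + 0 = 5 ≡ 1 (mod 2).
  s_2 = 0 + 1 + 0 + 0 + 0 + 1 + 0 + 0 = 2 ≡ 0 (mod 2).
  s_3 = 0 + 0 + 0 + 0 + 1 + 1 + 0 + 0 = 2 ≡ 0 (mod 2).
  s_4 = 0 + 0 + 1 + 0 + 1 + 1 + 1 + 0 = 4 ≡ 0 (mod 2).
s = (1, 0, 0, 0)^T — this equals column 8 of H (binary 1000), so error is at position 8.
Correct: flip bit 8 of r = 000010011110100 to get c = 000010001110100.


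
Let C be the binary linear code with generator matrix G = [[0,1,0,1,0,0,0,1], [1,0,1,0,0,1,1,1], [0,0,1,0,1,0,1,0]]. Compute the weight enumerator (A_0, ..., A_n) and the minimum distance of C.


Weight distribution: A_0 = 1, A_3 = 2, A_4 = 1, A_5 = 2, A_6 = 2. Minimum distance d = 3.

Enumerate all 2^3 = 8 messages m ∈ F_2^3.
For each, compute codeword c = mG in F_2^8, then tally its weight.
  m = 000 → c = 00000000, weight = 0.
  m = 100 → c = 01010001, weight = 3.
  m = 010 → c = 10100111, weight = 5.
  m = 110 → c = 11110110, weight = 6.
  m = 001 → c = 00101010, weight = 3.
  m = 101 → c = 01111011, weight = 6.
  m = 011 → c = 10001101, weight = 4.
  m = 111 → c = 11011100, weight = 5.
Tally weights:
  weight 0: 1 codewords.
  weight 3: 2 codewords.
  weight 4: 1 codewords.
  weight 5: 2 codewords.
  weight 6: 2 codewords.
Minimum distance d = smallest w > 0 with A_w > 0 = 3.
Sanity: Σ A_w = 8 = 2^3 = 8 ✓.


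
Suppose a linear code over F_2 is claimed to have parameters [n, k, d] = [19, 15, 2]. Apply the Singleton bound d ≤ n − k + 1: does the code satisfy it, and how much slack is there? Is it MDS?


Singleton RHS = n − k + 1 = 5, slack = 3, bound satisfied, not MDS.

Singleton bound: d ≤ n − k + 1.
Here n = 19, k = 15, so n − k + 1 = 5.
Given d = 2, check d ≤ 5: YES.
Slack = (n − k + 1) − d = 3.
The code is NOT MDS (slack = 3 > 0).
Description: the claimed parameters are [19, 15, 2]_2; such a code would be non-MDS.


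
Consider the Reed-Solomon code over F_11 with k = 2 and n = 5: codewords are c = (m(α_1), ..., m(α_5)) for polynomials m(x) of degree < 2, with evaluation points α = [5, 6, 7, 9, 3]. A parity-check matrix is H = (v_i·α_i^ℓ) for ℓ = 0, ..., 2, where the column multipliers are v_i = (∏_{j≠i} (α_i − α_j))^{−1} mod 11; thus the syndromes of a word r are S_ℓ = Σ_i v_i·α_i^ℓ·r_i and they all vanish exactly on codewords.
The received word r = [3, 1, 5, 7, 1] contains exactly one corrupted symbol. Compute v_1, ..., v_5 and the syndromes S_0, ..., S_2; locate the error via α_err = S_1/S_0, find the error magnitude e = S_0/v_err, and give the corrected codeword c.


S = (7, 9, 10), error at position 2, error magnitude e = 8, c = [3, 4, 5, 7, 1].

Step 1: column multipliers v_i = (∏_{j≠i}(α_i − α_j))^{−1} mod 11.
  i = 1 (α = 5): (5−6)(5−7)(5−9)(5−3) = (−1)·(−2)·(−4)·2 = −16 ≡ 6, so v_1 = 6^{−1} = 2 (mod 11).
  i = 2 (α = 6): (6−5)(6−7)(6−9)(6−3) = 1·(−1)·(−3)·3 = 9 ≡ 9, so v_2 = 9^{−1} = 5 (mod 11).
  i = 3 (α = 7): (7−5)(7−6)(7−9)(7−3) = 2·1·(−2)·4 = −16 ≡ 6, so v_3 = 6^{−1} = 2 (mod 11).
  i = 4 (α = 9): (9−5)(9−6)(9−7)(9−3) = 4·3·2·6 = 144 ≡ 1, so v_4 = 1^{−1} = 1 (mod 11).
  i = 5 (α = 3): (3−5)(3−6)(3−7)(3−9) = (−2)·(−3)·(−4)·(−6) = 144 ≡ 1, so v_5 = 1^{−1} = 1 (mod 11).
  v = [2, 5, 2, 1, 1].
Step 2: syndromes of r = [3, 1, 5, 7, 1] (all sums mod 11).
  S_0 = Σ v_i r_i = 2·3 + 5·1 + 2·5 + 1·7 + 1·1 = 29 ≡ 7.
  S_1 = Σ v_i α_i r_i = 2·5·3 + 5·6·1 + 2·7·5 + 1·9·7 + 1·3·1 = 196 ≡ 9.
  α_i^2 mod 11 = [3, 3, 5, 4, 9].
  S_2 = Σ v_i α_i^2 r_i = 2·3·3 + 5·3·1 + 2·5·5 + 1·4·7 + 1·9·1 = 120 ≡ 10.
  S = (7, 9, 10) ≠ 0, so r is not a codeword (an error is present).
Step 3: locate the error. For a single error e at position i, S_ℓ = v_i·e·α_i^ℓ, so α_err = S_1/S_0.
  S_0^{−1} = 7^{−1} = 8 (mod 11), so α_err = 9·8 = 72 ≡ 6 = α_2. Error position i = 2.
  Consistency check: S_2/S_1 = 10·5 = 50 ≡ 6 = α_err ✓ (single-error assumption holds).
Step 4: error magnitude e = S_0/v_2 = S_0·∏_{j≠2}(α_2 − α_j) = 7·9 = 63 ≡ 8 (mod 11).
Step 5: correct position 2: c_2 = r_2 − e = 1 − 8 ≡ 4 (mod 11). Hence c = [3, 4, 5, 7, 1].
  Check: interpolating c through the α_i gives m(x) = 9 + 1·x (degree < 2) with m(α_i) = c_i for every i, so c is indeed a codeword.


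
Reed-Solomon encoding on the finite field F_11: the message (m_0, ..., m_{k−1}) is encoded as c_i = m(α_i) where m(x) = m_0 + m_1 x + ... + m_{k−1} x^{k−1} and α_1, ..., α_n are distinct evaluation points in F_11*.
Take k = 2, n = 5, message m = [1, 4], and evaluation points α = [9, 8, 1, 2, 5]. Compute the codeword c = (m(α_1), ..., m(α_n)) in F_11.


c = [4, 0, 5, 9, 10]

Message polynomial: m(x) = 1 + 4·x (mod 11).
For each evaluation point α_i, compute m(α_i) mod 11:
  α_1 = 9: Horner steps 4 → 4, so m(9) = 4.
  α_2 = 8: Horner steps 4 → 0, so m(8) = 0.
  α_3 = 1: Horner steps 4 → 5, so m(1) = 5.
  α_4 = 2: Horner steps 4 → 9, so m(2) = 9.
  α_5 = 5: Horner steps 4 → 10, so m(5) = 10.
Codeword c = [4, 0, 5, 9, 10] ∈ F_11^5.


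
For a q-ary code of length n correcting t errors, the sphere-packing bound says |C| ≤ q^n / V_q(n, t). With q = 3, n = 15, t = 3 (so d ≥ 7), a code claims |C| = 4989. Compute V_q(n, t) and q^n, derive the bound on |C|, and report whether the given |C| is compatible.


V_q(n, t) = 4091, q^n = 14348907, Hamming bound = 3507, |C| = 4989 > bound (violated).

Step 1: Compute V_q(n, t) = Σ_{j=0}^3 C(n, j) (q−1)^j.
  j = 0: C(15,0)·(2)^0 = 1·1 = 1.
  j = 1: C(15,1)·(2)^1 = 15·2 = 30.
  j = 2: C(15,2)·(2)^2 = 105·4 = 420.
  j = 3: C(15,3)·(2)^3 = 455·8 = 3640.
  V_q(n, t) = 1 + 30 + 420 + 3640 = 4091.
Step 2: q^n = 3^15 = 14348907.
Step 3: Hamming bound ⌊q^n / V_q(n,t)⌋ = ⌊14348907/4091⌋ = 3507.
Step 4: Compare |C| = 4989 to 3507: violated.
The claimed |C| lies above the Hamming bound, so no 3-ary code of length 15 with d ≥ 7 can have 4989 codewords.


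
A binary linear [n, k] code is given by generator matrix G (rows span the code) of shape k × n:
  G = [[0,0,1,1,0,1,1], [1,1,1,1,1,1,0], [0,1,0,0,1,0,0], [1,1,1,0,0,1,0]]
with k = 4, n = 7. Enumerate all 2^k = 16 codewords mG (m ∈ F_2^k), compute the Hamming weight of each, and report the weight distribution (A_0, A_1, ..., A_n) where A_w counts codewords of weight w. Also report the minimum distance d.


Weight distribution: A_0 = 1, A_2 = 4, A_4 = 9, A_6 = 2. Minimum distance d = 2.

Enumerate all 2^4 = 16 messages m ∈ F_2^4.
For each, compute codeword c = mG in F_2^7, then tally its weight.
  m = 0000 → c = 0000000, weight = 0.
  m = 1000 → c = 0011011, weight = 4.
  m = 0100 → c = 1111110, weight = 6.
  m = 1100 → c = 1100101, weight = 4.
  m = 0010 → c = 0100100, weight = 2.
  m = 1010 → c = 0111111, weight = 6.
  m = 0110 → c = 1011010, weight = 4.
  m = 1110 → c = 1000001, weight = 2.
  m = 0001 → c = 1110010, weight = 4.
  m = 1001 → c = 1101001, weight = 4.
  m = 0101 → c = 0001100, weight = 2.
  m = 1101 → c = 0010111, weight = 4.
  m = 0011 → c = 1010110, weight = 4.
  m = 1011 → c = 1001101, weight = 4.
  m = 0111 → c = 0101000, weight = 2.
  m = 1111 → c = 0110011, weight = 4.
Tally weights:
  weight 0: 1 codewords.
  weight 2: 4 codewords.
  weight 4: 9 codewords.
  weight 6: 2 codewords.
Minimum distance d = smallest w > 0 with A_w > 0 = 2.
Sanity: Σ A_w = 16 = 2^4 = 16 ✓.


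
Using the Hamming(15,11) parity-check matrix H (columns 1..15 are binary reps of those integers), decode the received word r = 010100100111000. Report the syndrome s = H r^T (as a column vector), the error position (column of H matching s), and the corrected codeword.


s = (1, 1, 0, 0)^T, error position = 12, corrected codeword c = 010100100110000

Compute s = H r^T mod 2 one row at a time:
  s_1 = 0 + 0 + 1 + 1 + 1 + 0 + 0 + 0 = 3 ≡ 1 (mod 2).
  s_2 = 1 + 0 + 0 + 1 + 1 + 0 + 0 + 0 = 3 ≡ 1 (mod 2).
  s_3 = 1 + 0 + 0 + 1 + 1 + 1 + 0 + 0 = 4 ≡ 0 (mod 2).
  s_4 = 0 + 0 + 0 + 1 + 0 + 1 + 0 + 0 = 2 ≡ 0 (mod 2).
s = (1, 1, 0, 0)^T — this equals column 12 of H (binary 1100), so error is at position 12.
Correct: flip bit 12 of r = 010100100111000 to get c = 010100100110000.


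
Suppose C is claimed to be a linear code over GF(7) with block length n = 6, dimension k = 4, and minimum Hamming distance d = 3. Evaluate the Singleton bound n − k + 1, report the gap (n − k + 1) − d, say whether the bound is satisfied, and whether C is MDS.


Singleton RHS = n − k + 1 = 3, slack = 0, bound satisfied, MDS.

Singleton bound: d ≤ n − k + 1.
Here n = 6, k = 4, so n − k + 1 = 3.
Given d = 3, check d ≤ 3: YES.
Slack = (n − k + 1) − d = 0.
The code is MDS (slack = 0).
Description: the claimed parameters are [6, 4, 3]_7; such a code would be MDS (meets Singleton bound).


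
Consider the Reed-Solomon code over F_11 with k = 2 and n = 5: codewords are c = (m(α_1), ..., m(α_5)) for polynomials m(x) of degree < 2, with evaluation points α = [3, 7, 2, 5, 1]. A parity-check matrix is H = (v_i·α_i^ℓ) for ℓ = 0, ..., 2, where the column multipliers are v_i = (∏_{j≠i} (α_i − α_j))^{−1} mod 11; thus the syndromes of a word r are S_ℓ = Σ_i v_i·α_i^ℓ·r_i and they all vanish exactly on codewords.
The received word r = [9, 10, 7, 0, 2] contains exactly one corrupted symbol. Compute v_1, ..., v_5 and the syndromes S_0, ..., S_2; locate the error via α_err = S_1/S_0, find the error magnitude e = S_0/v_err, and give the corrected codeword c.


S = (6, 7, 10), error at position 1, error magnitude e = 8, c = [1, 10, 7, 0, 2].

Step 1: column multipliers v_i = (∏_{j≠i}(α_i − α_j))^{−1} mod 11.
  i = 1 (α = 3): (3−7)(3−2)(3−5)(3−1) = (−4)·1·(−2)·2 = 16 ≡ 5, so v_1 = 5^{−1} = 9 (mod 11).
  i = 2 (α = 7): (7−3)(7−2)(7−5)(7−1) = 4·5·2·6 = 240 ≡ 9, so v_2 = 9^{−1} = 5 (mod 11).
  i = 3 (α = 2): (2−3)(2−7)(2−5)(2−1) = (−1)·(−5)·(−3)·1 = −15 ≡ 7, so v_3 = 7^{−1} = 8 (mod 11).
  i = 4 (α = 5): (5−3)(5−7)(5−2)(5−1) = 2·(−2)·3·4 = −48 ≡ 7, so v_4 = 7^{−1} = 8 (mod 11).
  i = 5 (α = 1): (1−3)(1−7)(1−2)(1−5) = (−2)·(−6)·(−1)·(−4) = 48 ≡ 4, so v_5 = 4^{−1} = 3 (mod 11).
  v = [9, 5, 8, 8, 3].
Step 2: syndromes of r = [9, 10, 7, 0, 2] (all sums mod 11).
  S_0 = Σ v_i r_i = 9·9 + 5·10 + 8·7 + 8·0 + 3·2 = 193 ≡ 6.
  S_1 = Σ v_i α_i r_i = 9·3·9 + 5·7·10 + 8·2·7 + 8·5·0 + 3·1·2 = 711 ≡ 7.
  α_i^2 mod 11 = [9, 5, 4, 3, 1].
  S_2 = Σ v_i α_i^2 r_i = 9·9·9 + 5·5·10 + 8·4·7 + 8·3·0 + 3·1·2 = 1209 ≡ 10.
  S = (6, 7, 10) ≠ 0, so r is not a codeword (an error is present).
Step 3: locate the error. For a single error e at position i, S_ℓ = v_i·e·α_i^ℓ, so α_err = S_1/S_0.
  S_0^{−1} = 6^{−1} = 2 (mod 11), so α_err = 7·2 = 14 ≡ 3 = α_1. Error position i = 1.
  Consistency check: S_2/S_1 = 10·8 = 80 ≡ 3 = α_err ✓ (single-error assumption holds).
Step 4: error magnitude e = S_0/v_1 = S_0·∏_{j≠1}(α_1 − α_j) = 6·5 = 30 ≡ 8 (mod 11).
Step 5: correct position 1: c_1 = r_1 − e = 9 − 8 ≡ 1 (mod 11). Hence c = [1, 10, 7, 0, 2].
  Check: interpolating c through the α_i gives m(x) = 8 + 5·x (degree < 2) with m(α_i) = c_i for every i, so c is indeed a codeword.


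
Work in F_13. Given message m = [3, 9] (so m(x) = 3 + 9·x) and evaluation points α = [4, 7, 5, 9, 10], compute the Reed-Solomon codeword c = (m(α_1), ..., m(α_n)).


c = [0, 1, 9, 6, 2]

Message polynomial: m(x) = 3 + 9·x (mod 13).
For each evaluation point α_i, compute m(α_i) mod 13:
  α_1 = 4: Horner steps 9 → 0, so m(4) = 0.
  α_2 = 7: Horner steps 9 → 1, so m(7) = 1.
  α_3 = 5: Horner steps 9 → 9, so m(5) = 9.
  α_4 = 9: Horner steps 9 → 6, so m(9) = 6.
  α_5 = 10: Horner steps 9 → 2, so m(10) = 2.
Codeword c = [0, 1, 9, 6, 2] ∈ F_13^5.


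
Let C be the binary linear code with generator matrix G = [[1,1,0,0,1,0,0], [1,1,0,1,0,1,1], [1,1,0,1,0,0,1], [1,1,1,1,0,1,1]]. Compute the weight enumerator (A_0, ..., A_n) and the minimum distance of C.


Weight distribution: A_0 = 1, A_1 = 2, A_2 = 1, A_3 = 2, A_4 = 5, A_5 = 4, A_6 = 1. Minimum distance d = 1.

Enumerate all 2^4 = 16 messages m ∈ F_2^4.
For each, compute codeword c = mG in F_2^7, then tally its weight.
  m = 0000 → c = 0000000, weight = 0.
  m = 1000 → c = 1100100, weight = 3.
  m = 0100 → c = 1101011, weight = 5.
  m = 1100 → c = 0001111, weight = 4.
  m = 0010 → c = 1101001, weight = 4.
  m = 1010 → c = 0001101, weight = 3.
  m = 0110 → c = 0000010, weight = 1.
  m = 1110 → c = 1100110, weight = 4.
  m = 0001 → c = 1111011, weight = 6.
  m = 1001 → c = 0011111, weight = 5.
  m = 0101 → c = 0010000, weight = 1.
  m = 1101 → c = 1110100, weight = 4.
  m = 0011 → c = 0010010, weight = 2.
  m = 1011 → c = 1110110, weight = 5.
  m = 0111 → c = 1111001, weight = 5.
  m = 1111 → c = 0011101, weight = 4.
Tally weights:
  weight 0: 1 codewords.
  weight 1: 2 codewords.
  weight 2: 1 codewords.
  weight 3: 2 codewords.
  weight 4: 5 codewords.
  weight 5: 4 codewords.
  weight 6: 1 codewords.
Minimum distance d = smallest w > 0 with A_w > 0 = 1.
Sanity: Σ A_w = 16 = 2^4 = 16 ✓.


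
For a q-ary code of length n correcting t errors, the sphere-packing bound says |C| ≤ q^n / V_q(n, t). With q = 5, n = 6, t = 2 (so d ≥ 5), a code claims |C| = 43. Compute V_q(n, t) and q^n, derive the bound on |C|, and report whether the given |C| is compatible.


V_q(n, t) = 265, q^n = 15625, Hamming bound = 58, |C| = 43 ≤ bound (satisfied).

Step 1: Compute V_q(n, t) = Σ_{j=0}^2 C(n, j) (q−1)^j.
  j = 0: C(6,0)·(4)^0 = 1·1 = 1.
  j = 1: C(6,1)·(4)^1 = 6·4 = 24.
  j = 2: C(6,2)·(4)^2 = 15·16 = 240.
  V_q(n, t) = 1 + 24 + 240 = 265.
Step 2: q^n = 5^6 = 15625.
Step 3: Hamming bound ⌊q^n / V_q(n,t)⌋ = ⌊15625/265⌋ = 58.
Step 4: Compare |C| = 43 to 58: satisfied.
The claimed |C| lies below the Hamming bound.


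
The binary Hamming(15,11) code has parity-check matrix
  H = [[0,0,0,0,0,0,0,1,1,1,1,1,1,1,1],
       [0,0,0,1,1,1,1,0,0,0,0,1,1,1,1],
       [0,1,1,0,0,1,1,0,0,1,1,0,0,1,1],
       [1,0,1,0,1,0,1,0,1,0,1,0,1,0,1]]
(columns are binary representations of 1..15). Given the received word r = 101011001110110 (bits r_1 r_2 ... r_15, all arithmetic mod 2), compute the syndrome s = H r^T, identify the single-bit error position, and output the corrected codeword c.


s = (1, 0, 1, 0)^T, error position = 10, corrected codeword c = 101011001010110

Compute s = H r^T mod 2 one row at a time:
  s_1 = 0 + 1 + 1 + 1 + 0 + 1 + 1 + 0 = 5 ≡ 1 (mod 2).
  s_2 = 0 + 1 + 1 + 0 + 0 + 1 + 1 + 0 = 4 ≡ 0 (mod 2).
  s_3 = 0 + 1 + 1 + 0 + 1 + 1 + 1 + 0 = 5 ≡ 1 (mod 2).
  s_4 = 1 + 1 + 1 + 0 + 1 + 1 + 1 + 0 = 6 ≡ 0 (mod 2).
s = (1, 0, 1, 0)^T — this equals column 10 of H (binary 1010), so error is at position 10.
Correct: flip bit 10 of r = 101011001110110 to get c = 101011001010110.


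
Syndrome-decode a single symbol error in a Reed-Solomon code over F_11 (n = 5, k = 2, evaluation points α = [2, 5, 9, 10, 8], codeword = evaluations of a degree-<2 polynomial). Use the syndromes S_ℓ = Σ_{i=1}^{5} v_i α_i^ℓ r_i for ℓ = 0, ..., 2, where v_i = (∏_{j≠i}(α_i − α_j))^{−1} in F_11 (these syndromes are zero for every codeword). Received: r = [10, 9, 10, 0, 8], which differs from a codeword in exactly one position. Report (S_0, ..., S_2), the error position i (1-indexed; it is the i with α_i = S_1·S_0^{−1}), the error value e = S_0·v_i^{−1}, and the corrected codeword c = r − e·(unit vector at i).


S = (10, 2, 7), error at position 3, error magnitude e = 6, c = [10, 9, 4, 0, 8].

Step 1: column multipliers v_i = (∏_{j≠i}(α_i − α_j))^{−1} mod 11.
  i = 1 (α = 2): (2−5)(2−9)(2−10)(2−8) = (−3)·(−7)·(−8)·(−6) = 1008 ≡ 7, so v_1 = 7^{−1} = 8 (mod 11).
  i = 2 (α = 5): (5−2)(5−9)(5−10)(5−8) = 3·(−4)·(−5)·(−3) = −180 ≡ 7, so v_2 = 7^{−1} = 8 (mod 11).
  i = 3 (α = 9): (9−2)(9−5)(9−10)(9−8) = 7·4·(−1)·1 = −28 ≡ 5, so v_3 = 5^{−1} = 9 (mod 11).
  i = 4 (α = 10): (10−2)(10−5)(10−9)(10−8) = 8·5·1·2 = 80 ≡ 3, so v_4 = 3^{−1} = 4 (mod 11).
  i = 5 (α = 8): (8−2)(8−5)(8−9)(8−10) = 6·3·(−1)·(−2) = 36 ≡ 3, so v_5 = 3^{−1} = 4 (mod 11).
  v = [8, 8, 9, 4, 4].
Step 2: syndromes of r = [10, 9, 10, 0, 8] (all sums mod 11).
  S_0 = Σ v_i r_i = 8·10 + 8·9 + 9·10 + 4·0 + 4·8 = 274 ≡ 10.
  S_1 = Σ v_i α_i r_i = 8·2·10 + 8·5·9 + 9·9·10 + 4·10·0 + 4·8·8 = 1586 ≡ 2.
  α_i^2 mod 11 = [4, 3, 4, 1, 9].
  S_2 = Σ v_i α_i^2 r_i = 8·4·10 + 8·3·9 + 9·4·10 + 4·1·0 + 4·9·8 = 1184 ≡ 7.
  S = (10, 2, 7) ≠ 0, so r is not a codeword (an error is present).
Step 3: locate the error. For a single error e at position i, S_ℓ = v_i·e·α_i^ℓ, so α_err = S_1/S_0.
  S_0^{−1} = 10^{−1} = 10 (mod 11), so α_err = 2·10 = 20 ≡ 9 = α_3. Error position i = 3.
  Consistency check: S_2/S_1 = 7·6 = 42 ≡ 9 = α_err ✓ (single-error assumption holds).
Step 4: error magnitude e = S_0/v_3 = S_0·∏_{j≠3}(α_3 − α_j) = 10·5 = 50 ≡ 6 (mod 11).
Step 5: correct position 3: c_3 = r_3 − e = 10 − 6 ≡ 4 (mod 11). Hence c = [10, 9, 4, 0, 8].
  Check: interpolating c through the α_i gives m(x) = 7 + 7·x (degree < 2) with m(α_i) = c_i for every i, so c is indeed a codeword.


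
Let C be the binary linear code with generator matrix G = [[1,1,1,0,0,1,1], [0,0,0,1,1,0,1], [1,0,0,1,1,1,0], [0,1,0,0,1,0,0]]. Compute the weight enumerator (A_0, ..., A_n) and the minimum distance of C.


Weight distribution: A_0 = 1, A_2 = 3, A_3 = 4, A_4 = 3, A_5 = 4, A_6 = 1. Minimum distance d = 2.

Enumerate all 2^4 = 16 messages m ∈ F_2^4.
For each, compute codeword c = mG in F_2^7, then tally its weight.
  m = 0000 → c = 0000000, weight = 0.
  m = 1000 → c = 1110011, weight = 5.
  m = 0100 → c = 0001101, weight = 3.
  m = 1100 → c = 1111110, weight = 6.
  m = 0010 → c = 1001110, weight = 4.
  m = 1010 → c = 0111101, weight = 5.
  m = 0110 → c = 1000011, weight = 3.
  m = 1110 → c = 0110000, weight = 2.
  m = 0001 → c = 0100100, weight = 2.
  m = 1001 → c = 1010111, weight = 5.
  m = 0101 → c = 0101001, weight = 3.
  m = 1101 → c = 1011010, weight = 4.
  m = 0011 → c = 1101010, weight = 4.
  m = 1011 → c = 0011001, weight = 3.
  m = 0111 → c = 1100111, weight = 5.
  m = 1111 → c = 0010100, weight = 2.
Tally weights:
  weight 0: 1 codewords.
  weight 2: 3 codewords.
  weight 3: 4 codewords.
  weight 4: 3 codewords.
  weight 5: 4 codewords.
  weight 6: 1 codewords.
Minimum distance d = smallest w > 0 with A_w > 0 = 2.
Sanity: Σ A_w = 16 = 2^4 = 16 ✓.


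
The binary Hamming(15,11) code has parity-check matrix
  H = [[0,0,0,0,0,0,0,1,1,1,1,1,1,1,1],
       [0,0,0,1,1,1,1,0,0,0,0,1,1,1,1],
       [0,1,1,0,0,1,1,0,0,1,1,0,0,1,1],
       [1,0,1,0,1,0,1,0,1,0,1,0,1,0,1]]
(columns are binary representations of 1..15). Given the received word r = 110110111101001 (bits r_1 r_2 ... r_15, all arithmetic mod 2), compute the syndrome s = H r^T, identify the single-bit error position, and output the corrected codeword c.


s = (1, 1, 0, 1)^T, error position = 13, corrected codeword c = 110110111101101

Compute s = H r^T mod 2 one row at a time:
  s_1 = 1 + 1 + 1 + 0 + 1 + 0 + 0 + 1 = 5 ≡ 1 (mod 2).
  s_2 = 1 + 1 + 0 + 1 + 1 + 0 + 0 + 1 = 5 ≡ 1 (mod 2).
  s_3 = 1 + 0 + 0 + 1 + 1 + 0 + 0 + 1 = 4 ≡ 0 (mod 2).
  s_4 = 1 + 0 + 1 + 1 + 1 + 0 + 0 + 1 = 5 ≡ 1 (mod 2).
s = (1, 1, 0, 1)^T — this equals column 13 of H (binary 1101), so error is at position 13.
Correct: flip bit 13 of r = 110110111101001 to get c = 110110111101101.


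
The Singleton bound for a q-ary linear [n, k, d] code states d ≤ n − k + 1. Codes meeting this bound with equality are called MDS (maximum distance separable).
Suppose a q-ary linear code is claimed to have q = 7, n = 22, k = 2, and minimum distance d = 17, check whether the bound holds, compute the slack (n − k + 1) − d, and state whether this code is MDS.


Singleton RHS = n − k + 1 = 21, slack = 4, bound satisfied, not MDS.

Singleton bound: d ≤ n − k + 1.
Here n = 22, k = 2, so n − k + 1 = 21.
Given d = 17, check d ≤ 21: YES.
Slack = (n − k + 1) − d = 4.
The code is NOT MDS (slack = 4 > 0).
Description: the claimed parameters are [22, 2, 17]_7; such a code would be non-MDS.


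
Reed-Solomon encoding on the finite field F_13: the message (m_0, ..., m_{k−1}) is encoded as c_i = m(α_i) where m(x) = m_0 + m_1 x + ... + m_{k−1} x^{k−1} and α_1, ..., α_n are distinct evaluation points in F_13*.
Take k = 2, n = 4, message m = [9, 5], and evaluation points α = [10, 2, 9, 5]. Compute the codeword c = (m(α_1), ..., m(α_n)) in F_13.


c = [7, 6, 2, 8]

Message polynomial: m(x) = 9 + 5·x (mod 13).
For each evaluation point α_i, compute m(α_i) mod 13:
  α_1 = 10: Horner steps 5 → 7, so m(10) = 7.
  α_2 = 2: Horner steps 5 → 6, so m(2) = 6.
  α_3 = 9: Horner steps 5 → 2, so m(9) = 2.
  α_4 = 5: Horner steps 5 → 8, so m(5) = 8.
Codeword c = [7, 6, 2, 8] ∈ F_13^4.


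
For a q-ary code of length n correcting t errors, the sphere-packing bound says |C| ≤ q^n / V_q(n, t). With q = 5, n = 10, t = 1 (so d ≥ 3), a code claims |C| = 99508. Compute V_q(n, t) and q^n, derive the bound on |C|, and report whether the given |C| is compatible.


V_q(n, t) = 41, q^n = 9765625, Hamming bound = 238185, |C| = 99508 ≤ bound (satisfied).

Step 1: Compute V_q(n, t) = Σ_{j=0}^1 C(n, j) (q−1)^j.
  j = 0: C(10,0)·(4)^0 = 1·1 = 1.
  j = 1: C(10,1)·(4)^1 = 10·4 = 40.
  V_q(n, t) = 1 + 40 = 41.
Step 2: q^n = 5^10 = 9765625.
Step 3: Hamming bound ⌊q^n / V_q(n,t)⌋ = ⌊9765625/41⌋ = 238185.
Step 4: Compare |C| = 99508 to 238185: satisfied.
The claimed |C| lies below the Hamming bound.


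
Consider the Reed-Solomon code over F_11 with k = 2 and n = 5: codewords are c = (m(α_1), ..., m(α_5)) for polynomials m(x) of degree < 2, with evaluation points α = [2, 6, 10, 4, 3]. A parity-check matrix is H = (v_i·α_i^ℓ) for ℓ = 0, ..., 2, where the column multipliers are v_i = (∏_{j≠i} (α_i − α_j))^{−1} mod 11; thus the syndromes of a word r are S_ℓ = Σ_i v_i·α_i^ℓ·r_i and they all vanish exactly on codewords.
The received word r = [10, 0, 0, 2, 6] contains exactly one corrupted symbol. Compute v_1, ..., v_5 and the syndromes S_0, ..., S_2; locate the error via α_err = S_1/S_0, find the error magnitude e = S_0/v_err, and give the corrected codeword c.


S = (2, 1, 6), error at position 2, error magnitude e = 6, c = [10, 5, 0, 2, 6].

Step 1: column multipliers v_i = (∏_{j≠i}(α_i − α_j))^{−1} mod 11.
  i = 1 (α = 2): (2−6)(2−10)(2−4)(2−3) = (−4)·(−8)·(−2)·(−1) = 64 ≡ 9, so v_1 = 9^{−1} = 5 (mod 11).
  i = 2 (α = 6): (6−2)(6−10)(6−4)(6−3) = 4·(−4)·2·3 = −96 ≡ 3, so v_2 = 3^{−1} = 4 (mod 11).
  i = 3 (α = 10): (10−2)(10−6)(10−4)(10−3) = 8·4·6·7 = 1344 ≡ 2, so v_3 = 2^{−1} = 6 (mod 11).
  i = 4 (α = 4): (4−2)(4−6)(4−10)(4−3) = 2·(−2)·(−6)·1 = 24 ≡ 2, so v_4 = 2^{−1} = 6 (mod 11).
  i = 5 (α = 3): (3−2)(3−6)(3−10)(3−4) = 1·(−3)·(−7)·(−1) = −21 ≡ 1, so v_5 = 1^{−1} = 1 (mod 11).
  v = [5, 4, 6, 6, 1].
Step 2: syndromes of r = [10, 0, 0, 2, 6] (all sums mod 11).
  S_0 = Σ v_i r_i = 5·10 + 4·0 + 6·0 + 6·2 + 1·6 = 68 ≡ 2.
  S_1 = Σ v_i α_i r_i = 5·2·10 + 4·6·0 + 6·10·0 + 6·4·2 + 1·3·6 = 166 ≡ 1.
  α_i^2 mod 11 = [4, 3, 1, 5, 9].
  S_2 = Σ v_i α_i^2 r_i = 5·4·10 + 4·3·0 + 6·1·0 + 6·5·2 + 1·9·6 = 314 ≡ 6.
  S = (2, 1, 6) ≠ 0, so r is not a codeword (an error is present).
Step 3: locate the error. For a single error e at position i, S_ℓ = v_i·e·α_i^ℓ, so α_err = S_1/S_0.
  S_0^{−1} = 2^{−1} = 6 (mod 11), so α_err = 1·6 = 6 ≡ 6 = α_2. Error position i = 2.
  Consistency check: S_2/S_1 = 6·1 = 6 ≡ 6 = α_err ✓ (single-error assumption holds).
Step 4: error magnitude e = S_0/v_2 = S_0·∏_{j≠2}(α_2 − α_j) = 2·3 = 6 ≡ 6 (mod 11).
Step 5: correct position 2: c_2 = r_2 − e = 0 − 6 ≡ 5 (mod 11). Hence c = [10, 5, 0, 2, 6].
  Check: interpolating c through the α_i gives m(x) = 7 + 7·x (degree < 2) with m(α_i) = c_i for every i, so c is indeed a codeword.


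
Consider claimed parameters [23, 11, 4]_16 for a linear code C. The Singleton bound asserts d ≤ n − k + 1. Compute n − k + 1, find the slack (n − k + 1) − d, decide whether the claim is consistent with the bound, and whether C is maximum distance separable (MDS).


Singleton RHS = n − k + 1 = 13, slack = 9, bound satisfied, not MDS.

Singleton bound: d ≤ n − k + 1.
Here n = 23, k = 11, so n − k + 1 = 13.
Given d = 4, check d ≤ 13: YES.
Slack = (n − k + 1) − d = 9.
The code is NOT MDS (slack = 9 > 0).
Description: the claimed parameters are [23, 11, 4]_16; such a code would be non-MDS.


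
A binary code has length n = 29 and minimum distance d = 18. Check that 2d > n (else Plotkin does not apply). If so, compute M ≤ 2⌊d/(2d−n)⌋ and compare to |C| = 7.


Plotkin bound M ≤ 4; given |C| = 7 > bound (violated).

Check applicability: 2d = 36, n = 29.
2d − n = 7 > 0, so Plotkin applies.
Compute d/(2d−n) = 18/7 ≈ 2.5714.
⌊d/(2d−n)⌋ = 2.
Plotkin bound: M ≤ 2·2 = 4.
Given |C| = 7, check: VIOLATED.
This |C| is above the Plotkin bound, so no binary code with n = 29, d = 18 and 7 codewords exists.


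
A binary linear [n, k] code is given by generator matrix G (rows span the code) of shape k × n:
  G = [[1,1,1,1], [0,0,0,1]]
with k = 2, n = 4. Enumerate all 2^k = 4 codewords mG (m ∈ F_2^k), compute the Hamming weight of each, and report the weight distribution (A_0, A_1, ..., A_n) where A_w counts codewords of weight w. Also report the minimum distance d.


Weight distribution: A_0 = 1, A_1 = 1, A_3 = 1, A_4 = 1. Minimum distance d = 1.

Enumerate all 2^2 = 4 messages m ∈ F_2^2.
For each, compute codeword c = mG in F_2^4, then tally its weight.
  m = 00 → c = 0000, weight = 0.
  m = 10 → c = 1111, weight = 4.
  m = 01 → c = 0001, weight = 1.
  m = 11 → c = 1110, weight = 3.
Tally weights:
  weight 0: 1 codewords.
  weight 1: 1 codewords.
  weight 3: 1 codewords.
  weight 4: 1 codewords.
Minimum distance d = smallest w > 0 with A_w > 0 = 1.
Sanity: Σ A_w = 4 = 2^2 = 4 ✓.


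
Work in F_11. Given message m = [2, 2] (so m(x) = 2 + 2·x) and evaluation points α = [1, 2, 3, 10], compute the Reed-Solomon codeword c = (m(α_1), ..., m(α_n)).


c = [4, 6, 8, 0]

Message polynomial: m(x) = 2 + 2·x (mod 11).
For each evaluation point α_i, compute m(α_i) mod 11:
  α_1 = 1: Horner steps 2 → 4, so m(1) = 4.
  α_2 = 2: Horner steps 2 → 6, so m(2) = 6.
  α_3 = 3: Horner steps 2 → 8, so m(3) = 8.
  α_4 = 10: Horner steps 2 → 0, so m(10) = 0.
Codeword c = [4, 6, 8, 0] ∈ F_11^4.


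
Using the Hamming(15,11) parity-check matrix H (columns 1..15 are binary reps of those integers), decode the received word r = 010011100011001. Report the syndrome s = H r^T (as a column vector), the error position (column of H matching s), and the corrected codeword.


s = (1, 1, 1, 0)^T, error position = 14, corrected codeword c = 010011100011011

Compute s = H r^T mod 2 one row at a time:
  s_1 = 0 + 0 + 0 + 1 + 1 + 0 + 0 + 1 = 3 ≡ 1 (mod 2).
  s_2 = 0 + 1 + 1 + 1 + 1 + 0 + 0 + 1 = 5 ≡ 1 (mod 2).
  s_3 = 1 + 0 + 1 + 1 + 0 + 1 + 0 + 1 = 5 ≡ 1 (mod 2).
  s_4 = 0 + 0 + 1 + 1 + 0 + 1 + 0 + 1 = 4 ≡ 0 (mod 2).
s = (1, 1, 1, 0)^T — this equals column 14 of H (binary 1110), so error is at position 14.
Correct: flip bit 14 of r = 010011100011001 to get c = 010011100011011.


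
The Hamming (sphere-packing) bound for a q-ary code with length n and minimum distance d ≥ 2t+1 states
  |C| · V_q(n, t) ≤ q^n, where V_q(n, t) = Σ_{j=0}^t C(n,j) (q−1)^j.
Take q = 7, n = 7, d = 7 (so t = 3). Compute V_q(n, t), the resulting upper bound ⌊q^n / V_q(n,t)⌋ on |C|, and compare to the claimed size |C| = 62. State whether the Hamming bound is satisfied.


V_q(n, t) = 8359, q^n = 823543, Hamming bound = 98, |C| = 62 ≤ bound (satisfied).

Step 1: Compute V_q(n, t) = Σ_{j=0}^3 C(n, j) (q−1)^j.
  j = 0: C(7,0)·(6)^0 = 1·1 = 1.
  j = 1: C(7,1)·(6)^1 = 7·6 = 42.
  j = 2: C(7,2)·(6)^2 = 21·36 = 756.
  j = 3: C(7,3)·(6)^3 = 35·216 = 7560.
  V_q(n, t) = 1 + 42 + 756 + 7560 = 8359.
Step 2: q^n = 7^7 = 823543.
Step 3: Hamming bound ⌊q^n / V_q(n,t)⌋ = ⌊823543/8359⌋ = 98.
Step 4: Compare |C| = 62 to 98: satisfied.
The claimed |C| lies below the Hamming bound.
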